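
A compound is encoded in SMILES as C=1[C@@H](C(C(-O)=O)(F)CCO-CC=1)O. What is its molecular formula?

C8H11FO4

Heavy atoms from the SMILES: 8 C, 1 F, 4 O.
Implicit hydrogens by atom environment:
  3 × C: 2 H each → 6
  3 × C: 1 H each → 3
  2 × C: no H
  2 × O: 1 H each → 2
  2 × O: no H
  1 × F: no H
  Total hydrogens = 11.
Molecular formula: C8H11FO4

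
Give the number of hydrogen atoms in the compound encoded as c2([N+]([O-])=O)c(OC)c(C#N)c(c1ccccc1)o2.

8

Hydrogens are implicit in SMILES; fill each atom to its normal valence:
  5 × C (aromatic): 1 H each → 5
  5 × C (aromatic): no H
  2 × O: no H
  1 × C: 3 H
  1 × C: no H
  1 × N (charge +1): no H
  1 × N: no H
  1 × O (aromatic): no H
  1 × O (charge -1): no H
  Total hydrogens = 8.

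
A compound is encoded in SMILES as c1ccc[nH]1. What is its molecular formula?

Heavy atoms from the SMILES: 4 C, 1 N.
Implicit hydrogens by atom environment:
  4 × C (aromatic): 1 H each → 4
  1 × N (aromatic): 1 H
  Total hydrogens = 5.
Molecular formula: C4H5N

C4H5N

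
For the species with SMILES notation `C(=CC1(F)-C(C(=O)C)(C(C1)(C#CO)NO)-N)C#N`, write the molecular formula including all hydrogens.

C11H12FN3O3

Heavy atoms from the SMILES: 11 C, 1 F, 3 N, 3 O.
Implicit hydrogens by atom environment:
  7 × C: no H
  2 × C: 1 H each → 2
  2 × O: 1 H each → 2
  1 × C: 3 H
  1 × C: 2 H
  1 × F: no H
  1 × N: 2 H
  1 × N: 1 H
  1 × N: no H
  1 × O: no H
  Total hydrogens = 12.
Molecular formula: C11H12FN3O3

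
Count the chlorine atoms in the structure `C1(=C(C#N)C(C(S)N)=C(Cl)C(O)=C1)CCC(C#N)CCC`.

1

The symbol for chlorine appears 1 time in the SMILES.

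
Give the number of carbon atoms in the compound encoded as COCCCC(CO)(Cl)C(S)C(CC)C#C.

12

The symbol for carbon appears 12 times in the SMILES. (Cl is a single chlorine, not C + l.)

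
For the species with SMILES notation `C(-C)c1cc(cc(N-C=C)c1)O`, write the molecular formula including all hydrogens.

C10H13NO

Heavy atoms from the SMILES: 10 C, 1 N, 1 O.
Implicit hydrogens by atom environment:
  3 × C (aromatic): 1 H each → 3
  3 × C (aromatic): no H
  2 × C: 2 H each → 4
  1 × C: 3 H
  1 × C: 1 H
  1 × N: 1 H
  1 × O: 1 H
  Total hydrogens = 13.
Molecular formula: C10H13NO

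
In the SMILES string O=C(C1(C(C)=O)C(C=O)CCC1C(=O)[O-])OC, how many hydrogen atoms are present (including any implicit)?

Hydrogens are implicit in SMILES; fill each atom to its normal valence:
  5 × O: no H
  4 × C: no H
  3 × C: 1 H each → 3
  2 × C: 3 H each → 6
  2 × C: 2 H each → 4
  1 × O (charge -1): no H
  Total hydrogens = 13.

13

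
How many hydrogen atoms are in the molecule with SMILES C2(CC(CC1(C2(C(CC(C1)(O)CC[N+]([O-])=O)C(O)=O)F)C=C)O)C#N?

21

Hydrogens are implicit in SMILES; fill each atom to its normal valence:
  7 × C: 2 H each → 14
  5 × C: no H
  4 × C: 1 H each → 4
  3 × O: 1 H each → 3
  2 × O: no H
  1 × F: no H
  1 × N: no H
  1 × N (charge +1): no H
  1 × O (charge -1): no H
  Total hydrogens = 21.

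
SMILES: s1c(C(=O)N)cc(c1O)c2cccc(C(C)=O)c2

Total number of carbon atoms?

13

The symbol for carbon appears 13 times in the SMILES. Lowercase c denotes aromatic carbon and counts toward C.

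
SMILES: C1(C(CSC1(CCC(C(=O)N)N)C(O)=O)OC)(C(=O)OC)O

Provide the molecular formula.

Heavy atoms from the SMILES: 12 C, 2 N, 7 O, 1 S.
Implicit hydrogens by atom environment:
  5 × C: no H
  5 × O: no H
  3 × C: 2 H each → 6
  2 × C: 3 H each → 6
  2 × C: 1 H each → 2
  2 × N: 2 H each → 4
  2 × O: 1 H each → 2
  1 × S: no H
  Total hydrogens = 20.
Molecular formula: C12H20N2O7S

C12H20N2O7S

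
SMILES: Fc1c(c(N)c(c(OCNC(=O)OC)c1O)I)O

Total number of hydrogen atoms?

10

Hydrogens are implicit in SMILES; fill each atom to its normal valence:
  6 × C (aromatic): no H
  3 × O: no H
  2 × O: 1 H each → 2
  1 × C: 3 H
  1 × C: 2 H
  1 × C: no H
  1 × F: no H
  1 × I: no H
  1 × N: 2 H
  1 × N: 1 H
  Total hydrogens = 10.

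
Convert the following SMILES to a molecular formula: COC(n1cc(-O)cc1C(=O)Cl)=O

C7H6ClNO4

Heavy atoms from the SMILES: 7 C, 1 Cl, 1 N, 4 O.
Implicit hydrogens by atom environment:
  3 × O: no H
  2 × C (aromatic): 1 H each → 2
  2 × C (aromatic): no H
  2 × C: no H
  1 × C: 3 H
  1 × Cl: no H
  1 × N (aromatic): no H
  1 × O: 1 H
  Total hydrogens = 6.
Molecular formula: C7H6ClNO4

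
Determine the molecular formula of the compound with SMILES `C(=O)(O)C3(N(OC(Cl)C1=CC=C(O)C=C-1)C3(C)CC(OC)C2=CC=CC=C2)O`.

C20H22ClNO6

Heavy atoms from the SMILES: 20 C, 1 Cl, 1 N, 6 O.
Implicit hydrogens by atom environment:
  9 × C (aromatic): 1 H each → 9
  3 × C: no H
  3 × C (aromatic): no H
  3 × O: 1 H each → 3
  3 × O: no H
  2 × C: 3 H each → 6
  2 × C: 1 H each → 2
  1 × C: 2 H
  1 × Cl: no H
  1 × N: no H
  Total hydrogens = 22.
Molecular formula: C20H22ClNO6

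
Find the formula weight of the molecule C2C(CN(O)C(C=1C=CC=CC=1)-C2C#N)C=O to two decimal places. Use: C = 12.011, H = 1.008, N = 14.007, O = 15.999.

230.27

Molecular formula: C13H14N2O2.
M = 13×12.011 + 14×1.008 + 2×14.007 + 2×15.999 = 230.27 g/mol.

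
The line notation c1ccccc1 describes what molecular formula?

Heavy atoms from the SMILES: 6 C.
Implicit hydrogens by atom environment:
  6 × C (aromatic): 1 H each → 6
  Total hydrogens = 6.
Molecular formula: C6H6

C6H6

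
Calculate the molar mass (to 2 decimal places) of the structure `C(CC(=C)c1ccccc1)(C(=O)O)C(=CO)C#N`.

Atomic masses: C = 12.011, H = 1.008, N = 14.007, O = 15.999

Molecular formula: C14H13NO3.
M = 14×12.011 + 13×1.008 + 1×14.007 + 3×15.999 = 243.26 g/mol.

243.26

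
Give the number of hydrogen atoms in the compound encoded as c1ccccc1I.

Hydrogens are implicit in SMILES; fill each atom to its normal valence:
  5 × C (aromatic): 1 H each → 5
  1 × C (aromatic): no H
  1 × I: no H
  Total hydrogens = 5.

5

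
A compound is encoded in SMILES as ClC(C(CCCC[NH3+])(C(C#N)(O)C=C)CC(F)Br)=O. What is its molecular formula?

Heavy atoms from the SMILES: 1 Br, 12 C, 1 Cl, 1 F, 2 N, 2 O.
Implicit hydrogens by atom environment:
  6 × C: 2 H each → 12
  4 × C: no H
  2 × C: 1 H each → 2
  1 × Br: no H
  1 × Cl: no H
  1 × F: no H
  1 × N (charge +1): 3 H
  1 × N: no H
  1 × O: 1 H
  1 × O: no H
  Total hydrogens = 18.
Net charge +1.
Molecular formula: C12H18BrClFN2O2+

C12H18BrClFN2O2+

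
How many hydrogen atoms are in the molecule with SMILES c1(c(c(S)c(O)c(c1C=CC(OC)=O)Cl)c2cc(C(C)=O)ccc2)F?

Hydrogens are implicit in SMILES; fill each atom to its normal valence:
  8 × C (aromatic): no H
  4 × C (aromatic): 1 H each → 4
  3 × O: no H
  2 × C: 3 H each → 6
  2 × C: 1 H each → 2
  2 × C: no H
  1 × Cl: no H
  1 × F: no H
  1 × O: 1 H
  1 × S: 1 H
  Total hydrogens = 14.

14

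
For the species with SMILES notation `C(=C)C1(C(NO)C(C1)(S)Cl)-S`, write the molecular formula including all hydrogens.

C6H10ClNOS2

Heavy atoms from the SMILES: 6 C, 1 Cl, 1 N, 1 O, 2 S.
Implicit hydrogens by atom environment:
  2 × C: 2 H each → 4
  2 × C: 1 H each → 2
  2 × C: no H
  2 × S: 1 H each → 2
  1 × Cl: no H
  1 × N: 1 H
  1 × O: 1 H
  Total hydrogens = 10.
Molecular formula: C6H10ClNOS2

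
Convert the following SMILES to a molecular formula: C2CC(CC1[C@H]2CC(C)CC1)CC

Heavy atoms from the SMILES: 13 C.
Implicit hydrogens by atom environment:
  7 × C: 2 H each → 14
  4 × C: 1 H each → 4
  2 × C: 3 H each → 6
  Total hydrogens = 24.
Molecular formula: C13H24

C13H24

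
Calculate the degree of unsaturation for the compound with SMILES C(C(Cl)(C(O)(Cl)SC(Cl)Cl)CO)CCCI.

0

Molecular formula from the SMILES: C8H13Cl4IO2S.
DoU = (2C + 2 + N − H − X)/2 = (2·8 + 2 + 0 − 13 − 5)/2 = 0/2 = 0.
(Structurally: 0 ring(s) + 0 π bond(s) = 0.)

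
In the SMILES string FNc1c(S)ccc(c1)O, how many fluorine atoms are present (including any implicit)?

1

The symbol for fluorine appears 1 time in the SMILES.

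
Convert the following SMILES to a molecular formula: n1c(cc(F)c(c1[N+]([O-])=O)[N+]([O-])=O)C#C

Heavy atoms from the SMILES: 7 C, 1 F, 3 N, 4 O.
Implicit hydrogens by atom environment:
  4 × C (aromatic): no H
  2 × N (charge +1): no H
  2 × O: no H
  2 × O (charge -1): no H
  1 × C (aromatic): 1 H
  1 × C: 1 H
  1 × C: no H
  1 × F: no H
  1 × N (aromatic): no H
  Total hydrogens = 2.
Molecular formula: C7H2FN3O4

C7H2FN3O4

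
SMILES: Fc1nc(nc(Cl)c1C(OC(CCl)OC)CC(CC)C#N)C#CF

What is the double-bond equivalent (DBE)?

Molecular formula from the SMILES: C15H15Cl2F2N3O2.
DoU = (2C + 2 + N − H − X)/2 = (2·15 + 2 + 3 − 15 − 4)/2 = 16/2 = 8.
(Structurally: 1 ring(s) + 7 π bond(s) = 8.)

8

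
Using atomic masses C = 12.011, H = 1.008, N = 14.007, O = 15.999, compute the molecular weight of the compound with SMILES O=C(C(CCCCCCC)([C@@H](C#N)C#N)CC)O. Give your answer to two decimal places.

250.34

Molecular formula: C14H22N2O2.
M = 14×12.011 + 22×1.008 + 2×14.007 + 2×15.999 = 250.34 g/mol.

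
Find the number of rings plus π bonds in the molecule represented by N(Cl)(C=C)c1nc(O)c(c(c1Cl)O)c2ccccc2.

Molecular formula from the SMILES: C13H10Cl2N2O2.
DoU = (2C + 2 + N − H − X)/2 = (2·13 + 2 + 2 − 10 − 2)/2 = 18/2 = 9.
(Structurally: 2 ring(s) + 7 π bond(s) = 9.)

9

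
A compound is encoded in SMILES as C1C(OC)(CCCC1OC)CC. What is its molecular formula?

C10H20O2

Heavy atoms from the SMILES: 10 C, 2 O.
Implicit hydrogens by atom environment:
  5 × C: 2 H each → 10
  3 × C: 3 H each → 9
  2 × O: no H
  1 × C: 1 H
  1 × C: no H
  Total hydrogens = 20.
Molecular formula: C10H20O2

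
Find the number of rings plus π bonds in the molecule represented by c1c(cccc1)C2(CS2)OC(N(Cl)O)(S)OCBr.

Molecular formula from the SMILES: C10H11BrClNO3S2.
DoU = (2C + 2 + N − H − X)/2 = (2·10 + 2 + 1 − 11 − 2)/2 = 10/2 = 5.
(Structurally: 2 ring(s) + 3 π bond(s) = 5.)

5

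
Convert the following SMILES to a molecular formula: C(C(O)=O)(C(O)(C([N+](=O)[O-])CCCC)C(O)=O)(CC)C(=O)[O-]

Heavy atoms from the SMILES: 12 C, 1 N, 9 O.
Implicit hydrogens by atom environment:
  5 × C: no H
  4 × C: 2 H each → 8
  4 × O: no H
  3 × O: 1 H each → 3
  2 × C: 3 H each → 6
  2 × O (charge -1): no H
  1 × C: 1 H
  1 × N (charge +1): no H
  Total hydrogens = 18.
Net charge -1.
Molecular formula: C12H18NO9-

C12H18NO9-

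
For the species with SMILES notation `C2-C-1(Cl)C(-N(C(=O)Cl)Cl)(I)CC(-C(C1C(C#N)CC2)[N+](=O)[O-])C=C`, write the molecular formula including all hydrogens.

C14H15Cl3IN3O3

Heavy atoms from the SMILES: 14 C, 3 Cl, 1 I, 3 N, 3 O.
Implicit hydrogens by atom environment:
  5 × C: 2 H each → 10
  5 × C: 1 H each → 5
  4 × C: no H
  3 × Cl: no H
  2 × N: no H
  2 × O: no H
  1 × I: no H
  1 × N (charge +1): no H
  1 × O (charge -1): no H
  Total hydrogens = 15.
Molecular formula: C14H15Cl3IN3O3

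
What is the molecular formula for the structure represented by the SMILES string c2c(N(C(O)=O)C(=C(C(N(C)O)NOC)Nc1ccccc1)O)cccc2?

C18H22N4O5

Heavy atoms from the SMILES: 18 C, 4 N, 5 O.
Implicit hydrogens by atom environment:
  10 × C (aromatic): 1 H each → 10
  3 × C: no H
  3 × O: 1 H each → 3
  2 × C: 3 H each → 6
  2 × C (aromatic): no H
  2 × N: 1 H each → 2
  2 × N: no H
  2 × O: no H
  1 × C: 1 H
  Total hydrogens = 22.
Molecular formula: C18H22N4O5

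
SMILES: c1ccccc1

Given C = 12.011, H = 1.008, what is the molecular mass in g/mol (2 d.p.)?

78.11

Molecular formula: C6H6.
M = 6×12.011 + 6×1.008 = 78.11 g/mol.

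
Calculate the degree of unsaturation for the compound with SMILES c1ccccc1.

Molecular formula from the SMILES: C6H6.
DoU = (2C + 2 + N − H − X)/2 = (2·6 + 2 + 0 − 6 − 0)/2 = 8/2 = 4.
(Structurally: 1 ring(s) + 3 π bond(s) = 4.)

4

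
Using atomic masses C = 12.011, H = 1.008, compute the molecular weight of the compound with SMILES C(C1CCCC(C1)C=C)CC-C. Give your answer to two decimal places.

Molecular formula: C12H22.
M = 12×12.011 + 22×1.008 = 166.31 g/mol.

166.31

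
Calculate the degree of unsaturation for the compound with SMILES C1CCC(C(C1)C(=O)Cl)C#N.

4

Molecular formula from the SMILES: C8H10ClNO.
DoU = (2C + 2 + N − H − X)/2 = (2·8 + 2 + 1 − 10 − 1)/2 = 8/2 = 4.
(Structurally: 1 ring(s) + 3 π bond(s) = 4.)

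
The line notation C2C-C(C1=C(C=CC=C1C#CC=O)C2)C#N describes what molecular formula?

Heavy atoms from the SMILES: 14 C, 1 N, 1 O.
Implicit hydrogens by atom environment:
  3 × C: 2 H each → 6
  3 × C (aromatic): 1 H each → 3
  3 × C (aromatic): no H
  3 × C: no H
  2 × C: 1 H each → 2
  1 × N: no H
  1 × O: no H
  Total hydrogens = 11.
Molecular formula: C14H11NO

C14H11NO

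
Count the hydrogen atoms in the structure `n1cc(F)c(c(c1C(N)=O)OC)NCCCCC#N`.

Hydrogens are implicit in SMILES; fill each atom to its normal valence:
  4 × C: 2 H each → 8
  4 × C (aromatic): no H
  2 × C: no H
  2 × O: no H
  1 × C: 3 H
  1 × C (aromatic): 1 H
  1 × F: no H
  1 × N: 2 H
  1 × N: 1 H
  1 × N (aromatic): no H
  1 × N: no H
  Total hydrogens = 15.

15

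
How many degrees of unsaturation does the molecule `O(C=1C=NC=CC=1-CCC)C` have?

4

Molecular formula from the SMILES: C9H13NO.
DoU = (2C + 2 + N − H − X)/2 = (2·9 + 2 + 1 − 13 − 0)/2 = 8/2 = 4.
(Structurally: 1 ring(s) + 3 π bond(s) = 4.)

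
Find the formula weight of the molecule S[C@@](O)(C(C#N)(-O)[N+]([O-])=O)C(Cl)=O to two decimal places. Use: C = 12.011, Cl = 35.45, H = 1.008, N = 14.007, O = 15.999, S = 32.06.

Molecular formula: C4H3ClN2O5S.
M = 4×12.011 + 1×35.45 + 3×1.008 + 2×14.007 + 5×15.999 + 1×32.06 = 226.59 g/mol.

226.59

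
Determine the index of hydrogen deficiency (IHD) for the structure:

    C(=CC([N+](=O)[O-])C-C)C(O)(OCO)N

2

Molecular formula from the SMILES: C7H14N2O5.
DoU = (2C + 2 + N − H − X)/2 = (2·7 + 2 + 2 − 14 − 0)/2 = 4/2 = 2.
(Structurally: 0 ring(s) + 2 π bond(s) = 2.)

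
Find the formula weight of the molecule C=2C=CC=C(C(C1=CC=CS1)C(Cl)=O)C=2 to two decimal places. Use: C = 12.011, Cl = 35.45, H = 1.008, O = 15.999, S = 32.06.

Molecular formula: C12H9ClOS.
M = 12×12.011 + 1×35.45 + 9×1.008 + 1×15.999 + 1×32.06 = 236.71 g/mol.

236.71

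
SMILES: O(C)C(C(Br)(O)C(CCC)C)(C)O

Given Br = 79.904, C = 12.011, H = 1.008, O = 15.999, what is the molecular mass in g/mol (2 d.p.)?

Molecular formula: C9H19BrO3.
M = 1×79.904 + 9×12.011 + 19×1.008 + 3×15.999 = 255.15 g/mol.

255.15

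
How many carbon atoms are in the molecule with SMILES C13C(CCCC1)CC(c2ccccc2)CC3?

16

The symbol for carbon appears 16 times in the SMILES. Lowercase c denotes aromatic carbon and counts toward C.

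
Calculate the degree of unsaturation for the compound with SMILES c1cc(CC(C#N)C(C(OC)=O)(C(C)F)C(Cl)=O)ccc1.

Molecular formula from the SMILES: C15H15ClFNO3.
DoU = (2C + 2 + N − H − X)/2 = (2·15 + 2 + 1 − 15 − 2)/2 = 16/2 = 8.
(Structurally: 1 ring(s) + 7 π bond(s) = 8.)

8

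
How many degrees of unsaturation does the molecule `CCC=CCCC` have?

Molecular formula from the SMILES: C7H14.
DoU = (2C + 2 + N − H − X)/2 = (2·7 + 2 + 0 − 14 − 0)/2 = 2/2 = 1.
(Structurally: 0 ring(s) + 1 π bond(s) = 1.)

1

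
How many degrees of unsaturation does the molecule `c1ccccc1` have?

Molecular formula from the SMILES: C6H6.
DoU = (2C + 2 + N − H − X)/2 = (2·6 + 2 + 0 − 6 − 0)/2 = 8/2 = 4.
(Structurally: 1 ring(s) + 3 π bond(s) = 4.)

4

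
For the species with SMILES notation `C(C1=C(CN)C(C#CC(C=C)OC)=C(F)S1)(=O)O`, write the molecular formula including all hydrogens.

Heavy atoms from the SMILES: 12 C, 1 F, 1 N, 3 O, 1 S.
Implicit hydrogens by atom environment:
  4 × C (aromatic): no H
  3 × C: no H
  2 × C: 2 H each → 4
  2 × C: 1 H each → 2
  2 × O: no H
  1 × C: 3 H
  1 × F: no H
  1 × N: 2 H
  1 × O: 1 H
  1 × S (aromatic): no H
  Total hydrogens = 12.
Molecular formula: C12H12FNO3S

C12H12FNO3S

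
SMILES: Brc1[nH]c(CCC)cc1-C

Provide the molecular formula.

C8H12BrN

Heavy atoms from the SMILES: 1 Br, 8 C, 1 N.
Implicit hydrogens by atom environment:
  3 × C (aromatic): no H
  2 × C: 3 H each → 6
  2 × C: 2 H each → 4
  1 × Br: no H
  1 × C (aromatic): 1 H
  1 × N (aromatic): 1 H
  Total hydrogens = 12.
Molecular formula: C8H12BrN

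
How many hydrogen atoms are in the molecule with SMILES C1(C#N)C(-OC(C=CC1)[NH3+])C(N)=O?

12

Hydrogens are implicit in SMILES; fill each atom to its normal valence:
  5 × C: 1 H each → 5
  2 × C: no H
  2 × O: no H
  1 × C: 2 H
  1 × N (charge +1): 3 H
  1 × N: 2 H
  1 × N: no H
  Total hydrogens = 12.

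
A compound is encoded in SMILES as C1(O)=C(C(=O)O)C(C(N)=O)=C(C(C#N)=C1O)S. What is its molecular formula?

C9H6N2O5S

Heavy atoms from the SMILES: 9 C, 2 N, 5 O, 1 S.
Implicit hydrogens by atom environment:
  6 × C (aromatic): no H
  3 × C: no H
  3 × O: 1 H each → 3
  2 × O: no H
  1 × N: 2 H
  1 × N: no H
  1 × S: 1 H
  Total hydrogens = 6.
Molecular formula: C9H6N2O5S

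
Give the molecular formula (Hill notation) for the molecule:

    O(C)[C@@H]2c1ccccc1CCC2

C11H14O

Heavy atoms from the SMILES: 11 C, 1 O.
Implicit hydrogens by atom environment:
  4 × C (aromatic): 1 H each → 4
  3 × C: 2 H each → 6
  2 × C (aromatic): no H
  1 × C: 3 H
  1 × C: 1 H
  1 × O: no H
  Total hydrogens = 14.
Molecular formula: C11H14O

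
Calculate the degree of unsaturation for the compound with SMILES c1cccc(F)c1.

Molecular formula from the SMILES: C6H5F.
DoU = (2C + 2 + N − H − X)/2 = (2·6 + 2 + 0 − 5 − 1)/2 = 8/2 = 4.
(Structurally: 1 ring(s) + 3 π bond(s) = 4.)

4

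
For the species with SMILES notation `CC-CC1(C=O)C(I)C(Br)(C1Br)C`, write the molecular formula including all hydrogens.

Heavy atoms from the SMILES: 2 Br, 9 C, 1 I, 1 O.
Implicit hydrogens by atom environment:
  3 × C: 1 H each → 3
  2 × Br: no H
  2 × C: 3 H each → 6
  2 × C: 2 H each → 4
  2 × C: no H
  1 × I: no H
  1 × O: no H
  Total hydrogens = 13.
Molecular formula: C9H13Br2IO

C9H13Br2IO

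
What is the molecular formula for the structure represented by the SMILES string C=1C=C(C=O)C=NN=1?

Heavy atoms from the SMILES: 5 C, 2 N, 1 O.
Implicit hydrogens by atom environment:
  3 × C (aromatic): 1 H each → 3
  2 × N (aromatic): no H
  1 × C: 1 H
  1 × C (aromatic): no H
  1 × O: no H
  Total hydrogens = 4.
Molecular formula: C5H4N2O

C5H4N2O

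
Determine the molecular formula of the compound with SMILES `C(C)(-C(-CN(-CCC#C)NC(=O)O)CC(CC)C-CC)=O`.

Heavy atoms from the SMILES: 16 C, 2 N, 3 O.
Implicit hydrogens by atom environment:
  7 × C: 2 H each → 14
  3 × C: 3 H each → 9
  3 × C: 1 H each → 3
  3 × C: no H
  2 × O: no H
  1 × N: 1 H
  1 × N: no H
  1 × O: 1 H
  Total hydrogens = 28.
Molecular formula: C16H28N2O3

C16H28N2O3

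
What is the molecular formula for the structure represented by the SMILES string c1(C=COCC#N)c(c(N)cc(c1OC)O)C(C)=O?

C13H14N2O4

Heavy atoms from the SMILES: 13 C, 2 N, 4 O.
Implicit hydrogens by atom environment:
  5 × C (aromatic): no H
  3 × O: no H
  2 × C: 3 H each → 6
  2 × C: 1 H each → 2
  2 × C: no H
  1 × C: 2 H
  1 × C (aromatic): 1 H
  1 × N: 2 H
  1 × N: no H
  1 × O: 1 H
  Total hydrogens = 14.
Molecular formula: C13H14N2O4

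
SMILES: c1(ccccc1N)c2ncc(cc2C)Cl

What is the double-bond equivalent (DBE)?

Molecular formula from the SMILES: C12H11ClN2.
DoU = (2C + 2 + N − H − X)/2 = (2·12 + 2 + 2 − 11 − 1)/2 = 16/2 = 8.
(Structurally: 2 ring(s) + 6 π bond(s) = 8.)

8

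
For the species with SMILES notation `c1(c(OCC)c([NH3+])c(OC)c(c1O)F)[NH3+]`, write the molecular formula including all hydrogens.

[C9H15FN2O3]2+

Heavy atoms from the SMILES: 9 C, 1 F, 2 N, 3 O.
Implicit hydrogens by atom environment:
  6 × C (aromatic): no H
  2 × C: 3 H each → 6
  2 × N (charge +1): 3 H each → 6
  2 × O: no H
  1 × C: 2 H
  1 × F: no H
  1 × O: 1 H
  Total hydrogens = 15.
Net charge +2.
Molecular formula: [C9H15FN2O3]2+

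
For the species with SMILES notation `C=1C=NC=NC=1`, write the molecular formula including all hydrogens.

Heavy atoms from the SMILES: 4 C, 2 N.
Implicit hydrogens by atom environment:
  4 × C (aromatic): 1 H each → 4
  2 × N (aromatic): no H
  Total hydrogens = 4.
Molecular formula: C4H4N2

C4H4N2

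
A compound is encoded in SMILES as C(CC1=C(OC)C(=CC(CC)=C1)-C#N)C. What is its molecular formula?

C13H17NO

Heavy atoms from the SMILES: 13 C, 1 N, 1 O.
Implicit hydrogens by atom environment:
  4 × C (aromatic): no H
  3 × C: 3 H each → 9
  3 × C: 2 H each → 6
  2 × C (aromatic): 1 H each → 2
  1 × C: no H
  1 × N: no H
  1 × O: no H
  Total hydrogens = 17.
Molecular formula: C13H17NO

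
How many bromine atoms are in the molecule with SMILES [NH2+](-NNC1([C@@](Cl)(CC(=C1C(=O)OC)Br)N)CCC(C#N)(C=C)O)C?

The symbol for bromine appears 1 time in the SMILES.

1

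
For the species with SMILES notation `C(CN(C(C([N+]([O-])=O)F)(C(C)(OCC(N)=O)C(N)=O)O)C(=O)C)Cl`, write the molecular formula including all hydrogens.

Heavy atoms from the SMILES: 11 C, 1 Cl, 1 F, 4 N, 7 O.
Implicit hydrogens by atom environment:
  5 × C: no H
  5 × O: no H
  3 × C: 2 H each → 6
  2 × C: 3 H each → 6
  2 × N: 2 H each → 4
  1 × C: 1 H
  1 × Cl: no H
  1 × F: no H
  1 × N: no H
  1 × N (charge +1): no H
  1 × O: 1 H
  1 × O (charge -1): no H
  Total hydrogens = 18.
Molecular formula: C11H18ClFN4O7

C11H18ClFN4O7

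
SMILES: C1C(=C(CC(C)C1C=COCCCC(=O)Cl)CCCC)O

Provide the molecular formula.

Heavy atoms from the SMILES: 17 C, 1 Cl, 3 O.
Implicit hydrogens by atom environment:
  8 × C: 2 H each → 16
  4 × C: 1 H each → 4
  3 × C: no H
  2 × C: 3 H each → 6
  2 × O: no H
  1 × Cl: no H
  1 × O: 1 H
  Total hydrogens = 27.
Molecular formula: C17H27ClO3

C17H27ClO3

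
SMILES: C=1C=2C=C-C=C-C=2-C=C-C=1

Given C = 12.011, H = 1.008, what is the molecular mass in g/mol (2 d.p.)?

128.17

Molecular formula: C10H8.
M = 10×12.011 + 8×1.008 = 128.17 g/mol.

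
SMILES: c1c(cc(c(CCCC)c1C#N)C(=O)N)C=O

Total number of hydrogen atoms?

14

Hydrogens are implicit in SMILES; fill each atom to its normal valence:
  4 × C (aromatic): no H
  3 × C: 2 H each → 6
  2 × C (aromatic): 1 H each → 2
  2 × C: no H
  2 × O: no H
  1 × C: 3 H
  1 × C: 1 H
  1 × N: 2 H
  1 × N: no H
  Total hydrogens = 14.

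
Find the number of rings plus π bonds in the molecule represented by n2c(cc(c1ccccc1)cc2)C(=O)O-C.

9

Molecular formula from the SMILES: C13H11NO2.
DoU = (2C + 2 + N − H − X)/2 = (2·13 + 2 + 1 − 11 − 0)/2 = 18/2 = 9.
(Structurally: 2 ring(s) + 7 π bond(s) = 9.)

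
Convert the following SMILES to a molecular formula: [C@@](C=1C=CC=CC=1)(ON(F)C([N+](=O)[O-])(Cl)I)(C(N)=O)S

Heavy atoms from the SMILES: 9 C, 1 Cl, 1 F, 1 I, 3 N, 4 O, 1 S.
Implicit hydrogens by atom environment:
  5 × C (aromatic): 1 H each → 5
  3 × C: no H
  3 × O: no H
  1 × C (aromatic): no H
  1 × Cl: no H
  1 × F: no H
  1 × I: no H
  1 × N: 2 H
  1 × N: no H
  1 × N (charge +1): no H
  1 × O (charge -1): no H
  1 × S: 1 H
  Total hydrogens = 8.
Molecular formula: C9H8ClFIN3O4S

C9H8ClFIN3O4S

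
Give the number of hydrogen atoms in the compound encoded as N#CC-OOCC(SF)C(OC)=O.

8

Hydrogens are implicit in SMILES; fill each atom to its normal valence:
  4 × O: no H
  2 × C: 2 H each → 4
  2 × C: no H
  1 × C: 3 H
  1 × C: 1 H
  1 × F: no H
  1 × N: no H
  1 × S: no H
  Total hydrogens = 8.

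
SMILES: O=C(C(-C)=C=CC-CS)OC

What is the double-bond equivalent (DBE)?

3

Molecular formula from the SMILES: C8H12O2S.
DoU = (2C + 2 + N − H − X)/2 = (2·8 + 2 + 0 − 12 − 0)/2 = 6/2 = 3.
(Structurally: 0 ring(s) + 3 π bond(s) = 3.)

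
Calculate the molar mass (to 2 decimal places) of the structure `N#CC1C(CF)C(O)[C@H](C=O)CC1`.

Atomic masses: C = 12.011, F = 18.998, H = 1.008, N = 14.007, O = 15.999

185.20

Molecular formula: C9H12FNO2.
M = 9×12.011 + 1×18.998 + 12×1.008 + 1×14.007 + 2×15.999 = 185.20 g/mol.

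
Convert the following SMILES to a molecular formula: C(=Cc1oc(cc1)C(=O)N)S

Heavy atoms from the SMILES: 7 C, 1 N, 2 O, 1 S.
Implicit hydrogens by atom environment:
  2 × C (aromatic): 1 H each → 2
  2 × C: 1 H each → 2
  2 × C (aromatic): no H
  1 × C: no H
  1 × N: 2 H
  1 × O (aromatic): no H
  1 × O: no H
  1 × S: 1 H
  Total hydrogens = 7.
Molecular formula: C7H7NO2S

C7H7NO2S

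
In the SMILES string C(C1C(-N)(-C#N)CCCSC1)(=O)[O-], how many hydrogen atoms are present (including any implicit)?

11

Hydrogens are implicit in SMILES; fill each atom to its normal valence:
  4 × C: 2 H each → 8
  3 × C: no H
  1 × C: 1 H
  1 × N: 2 H
  1 × N: no H
  1 × O: no H
  1 × O (charge -1): no H
  1 × S: no H
  Total hydrogens = 11.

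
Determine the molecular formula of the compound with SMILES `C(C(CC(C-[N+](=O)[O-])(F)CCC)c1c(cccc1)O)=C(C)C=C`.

Heavy atoms from the SMILES: 18 C, 1 F, 1 N, 3 O.
Implicit hydrogens by atom environment:
  5 × C: 2 H each → 10
  4 × C (aromatic): 1 H each → 4
  3 × C: 1 H each → 3
  2 × C: 3 H each → 6
  2 × C: no H
  2 × C (aromatic): no H
  1 × F: no H
  1 × N (charge +1): no H
  1 × O: 1 H
  1 × O: no H
  1 × O (charge -1): no H
  Total hydrogens = 24.
Molecular formula: C18H24FNO3

C18H24FNO3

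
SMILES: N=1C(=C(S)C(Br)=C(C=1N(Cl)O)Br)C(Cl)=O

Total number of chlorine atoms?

The symbol for chlorine appears 2 times in the SMILES.

2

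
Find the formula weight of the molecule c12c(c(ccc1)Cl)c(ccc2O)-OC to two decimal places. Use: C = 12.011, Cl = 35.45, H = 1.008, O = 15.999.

Molecular formula: C11H9ClO2.
M = 11×12.011 + 1×35.45 + 9×1.008 + 2×15.999 = 208.64 g/mol.

208.64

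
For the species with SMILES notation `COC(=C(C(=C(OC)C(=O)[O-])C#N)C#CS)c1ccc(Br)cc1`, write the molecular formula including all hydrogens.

Heavy atoms from the SMILES: 1 Br, 16 C, 1 N, 4 O, 1 S.
Implicit hydrogens by atom environment:
  8 × C: no H
  4 × C (aromatic): 1 H each → 4
  3 × O: no H
  2 × C: 3 H each → 6
  2 × C (aromatic): no H
  1 × Br: no H
  1 × N: no H
  1 × O (charge -1): no H
  1 × S: 1 H
  Total hydrogens = 11.
Net charge -1.
Molecular formula: C16H11BrNO4S-

C16H11BrNO4S-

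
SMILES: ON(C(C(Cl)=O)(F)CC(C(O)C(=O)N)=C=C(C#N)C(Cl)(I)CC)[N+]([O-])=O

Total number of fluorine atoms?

The symbol for fluorine appears 1 time in the SMILES.

1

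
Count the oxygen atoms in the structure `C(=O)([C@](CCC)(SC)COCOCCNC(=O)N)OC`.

5

The symbol for oxygen appears 5 times in the SMILES.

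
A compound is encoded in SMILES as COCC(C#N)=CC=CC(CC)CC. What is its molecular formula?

C12H19NO

Heavy atoms from the SMILES: 12 C, 1 N, 1 O.
Implicit hydrogens by atom environment:
  4 × C: 1 H each → 4
  3 × C: 3 H each → 9
  3 × C: 2 H each → 6
  2 × C: no H
  1 × N: no H
  1 × O: no H
  Total hydrogens = 19.
Molecular formula: C12H19NO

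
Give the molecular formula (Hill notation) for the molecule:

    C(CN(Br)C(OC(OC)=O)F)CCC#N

Heavy atoms from the SMILES: 1 Br, 8 C, 1 F, 2 N, 3 O.
Implicit hydrogens by atom environment:
  4 × C: 2 H each → 8
  3 × O: no H
  2 × C: no H
  2 × N: no H
  1 × Br: no H
  1 × C: 3 H
  1 × C: 1 H
  1 × F: no H
  Total hydrogens = 12.
Molecular formula: C8H12BrFN2O3

C8H12BrFN2O3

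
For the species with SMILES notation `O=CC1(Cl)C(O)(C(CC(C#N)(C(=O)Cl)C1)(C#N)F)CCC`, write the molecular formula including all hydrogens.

C13H13Cl2FN2O3

Heavy atoms from the SMILES: 13 C, 2 Cl, 1 F, 2 N, 3 O.
Implicit hydrogens by atom environment:
  7 × C: no H
  4 × C: 2 H each → 8
  2 × Cl: no H
  2 × N: no H
  2 × O: no H
  1 × C: 3 H
  1 × C: 1 H
  1 × F: no H
  1 × O: 1 H
  Total hydrogens = 13.
Molecular formula: C13H13Cl2FN2O3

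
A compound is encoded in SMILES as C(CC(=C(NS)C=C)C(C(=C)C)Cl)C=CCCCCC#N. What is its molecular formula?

Heavy atoms from the SMILES: 17 C, 1 Cl, 2 N, 1 S.
Implicit hydrogens by atom environment:
  8 × C: 2 H each → 16
  4 × C: 1 H each → 4
  4 × C: no H
  1 × C: 3 H
  1 × Cl: no H
  1 × N: 1 H
  1 × N: no H
  1 × S: 1 H
  Total hydrogens = 25.
Molecular formula: C17H25ClN2S

C17H25ClN2S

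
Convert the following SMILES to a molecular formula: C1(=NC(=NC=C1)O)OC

C5H6N2O2

Heavy atoms from the SMILES: 5 C, 2 N, 2 O.
Implicit hydrogens by atom environment:
  2 × C (aromatic): 1 H each → 2
  2 × C (aromatic): no H
  2 × N (aromatic): no H
  1 × C: 3 H
  1 × O: 1 H
  1 × O: no H
  Total hydrogens = 6.
Molecular formula: C5H6N2O2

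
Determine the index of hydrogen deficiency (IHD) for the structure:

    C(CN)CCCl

Molecular formula from the SMILES: C4H10ClN.
DoU = (2C + 2 + N − H − X)/2 = (2·4 + 2 + 1 − 10 − 1)/2 = 0/2 = 0.
(Structurally: 0 ring(s) + 0 π bond(s) = 0.)

0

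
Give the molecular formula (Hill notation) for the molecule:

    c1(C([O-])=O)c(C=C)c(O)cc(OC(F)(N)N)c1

Heavy atoms from the SMILES: 10 C, 1 F, 2 N, 4 O.
Implicit hydrogens by atom environment:
  4 × C (aromatic): no H
  2 × C (aromatic): 1 H each → 2
  2 × C: no H
  2 × N: 2 H each → 4
  2 × O: no H
  1 × C: 2 H
  1 × C: 1 H
  1 × F: no H
  1 × O: 1 H
  1 × O (charge -1): no H
  Total hydrogens = 10.
Net charge -1.
Molecular formula: C10H10FN2O4-

C10H10FN2O4-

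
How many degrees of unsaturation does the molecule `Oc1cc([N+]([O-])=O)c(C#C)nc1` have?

7

Molecular formula from the SMILES: C7H4N2O3.
DoU = (2C + 2 + N − H − X)/2 = (2·7 + 2 + 2 − 4 − 0)/2 = 14/2 = 7.
(Structurally: 1 ring(s) + 6 π bond(s) = 7.)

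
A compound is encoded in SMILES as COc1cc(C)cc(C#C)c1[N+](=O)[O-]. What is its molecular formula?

Heavy atoms from the SMILES: 10 C, 1 N, 3 O.
Implicit hydrogens by atom environment:
  4 × C (aromatic): no H
  2 × C: 3 H each → 6
  2 × C (aromatic): 1 H each → 2
  2 × O: no H
  1 × C: 1 H
  1 × C: no H
  1 × N (charge +1): no H
  1 × O (charge -1): no H
  Total hydrogens = 9.
Molecular formula: C10H9NO3

C10H9NO3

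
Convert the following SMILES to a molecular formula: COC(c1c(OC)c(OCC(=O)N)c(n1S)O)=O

Heavy atoms from the SMILES: 9 C, 2 N, 6 O, 1 S.
Implicit hydrogens by atom environment:
  5 × O: no H
  4 × C (aromatic): no H
  2 × C: 3 H each → 6
  2 × C: no H
  1 × C: 2 H
  1 × N: 2 H
  1 × N (aromatic): no H
  1 × O: 1 H
  1 × S: 1 H
  Total hydrogens = 12.
Molecular formula: C9H12N2O6S

C9H12N2O6S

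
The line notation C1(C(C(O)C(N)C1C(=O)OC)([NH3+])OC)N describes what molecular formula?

Heavy atoms from the SMILES: 8 C, 3 N, 4 O.
Implicit hydrogens by atom environment:
  4 × C: 1 H each → 4
  3 × O: no H
  2 × C: 3 H each → 6
  2 × C: no H
  2 × N: 2 H each → 4
  1 × N (charge +1): 3 H
  1 × O: 1 H
  Total hydrogens = 18.
Net charge +1.
Molecular formula: C8H18N3O4+

C8H18N3O4+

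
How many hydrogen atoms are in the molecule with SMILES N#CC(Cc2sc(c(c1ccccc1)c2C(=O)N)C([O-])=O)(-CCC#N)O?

14

Hydrogens are implicit in SMILES; fill each atom to its normal valence:
  5 × C (aromatic): 1 H each → 5
  5 × C (aromatic): no H
  5 × C: no H
  3 × C: 2 H each → 6
  2 × N: no H
  2 × O: no H
  1 × N: 2 H
  1 × O: 1 H
  1 × O (charge -1): no H
  1 × S (aromatic): no H
  Total hydrogens = 14.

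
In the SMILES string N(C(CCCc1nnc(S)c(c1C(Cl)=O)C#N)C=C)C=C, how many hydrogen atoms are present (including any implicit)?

Hydrogens are implicit in SMILES; fill each atom to its normal valence:
  5 × C: 2 H each → 10
  4 × C (aromatic): no H
  3 × C: 1 H each → 3
  2 × C: no H
  2 × N (aromatic): no H
  1 × Cl: no H
  1 × N: 1 H
  1 × N: no H
  1 × O: no H
  1 × S: 1 H
  Total hydrogens = 15.

15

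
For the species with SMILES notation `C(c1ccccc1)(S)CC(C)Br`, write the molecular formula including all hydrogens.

C10H13BrS

Heavy atoms from the SMILES: 1 Br, 10 C, 1 S.
Implicit hydrogens by atom environment:
  5 × C (aromatic): 1 H each → 5
  2 × C: 1 H each → 2
  1 × Br: no H
  1 × C: 3 H
  1 × C: 2 H
  1 × C (aromatic): no H
  1 × S: 1 H
  Total hydrogens = 13.
Molecular formula: C10H13BrS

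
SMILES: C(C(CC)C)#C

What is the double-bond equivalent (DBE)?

2

Molecular formula from the SMILES: C6H10.
DoU = (2C + 2 + N − H − X)/2 = (2·6 + 2 + 0 − 10 − 0)/2 = 4/2 = 2.
(Structurally: 0 ring(s) + 2 π bond(s) = 2.)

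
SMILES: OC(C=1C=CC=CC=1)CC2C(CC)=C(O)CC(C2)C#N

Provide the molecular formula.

C17H21NO2

Heavy atoms from the SMILES: 17 C, 1 N, 2 O.
Implicit hydrogens by atom environment:
  5 × C (aromatic): 1 H each → 5
  4 × C: 2 H each → 8
  3 × C: 1 H each → 3
  3 × C: no H
  2 × O: 1 H each → 2
  1 × C: 3 H
  1 × C (aromatic): no H
  1 × N: no H
  Total hydrogens = 21.
Molecular formula: C17H21NO2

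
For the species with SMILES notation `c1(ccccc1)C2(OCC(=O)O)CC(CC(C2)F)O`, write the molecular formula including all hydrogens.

Heavy atoms from the SMILES: 14 C, 1 F, 4 O.
Implicit hydrogens by atom environment:
  5 × C (aromatic): 1 H each → 5
  4 × C: 2 H each → 8
  2 × C: 1 H each → 2
  2 × C: no H
  2 × O: 1 H each → 2
  2 × O: no H
  1 × C (aromatic): no H
  1 × F: no H
  Total hydrogens = 17.
Molecular formula: C14H17FO4

C14H17FO4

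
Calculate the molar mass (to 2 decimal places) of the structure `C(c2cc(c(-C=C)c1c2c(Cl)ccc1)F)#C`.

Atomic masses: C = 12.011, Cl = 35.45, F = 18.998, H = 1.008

Molecular formula: C14H8ClF.
M = 14×12.011 + 1×35.45 + 1×18.998 + 8×1.008 = 230.67 g/mol.

230.67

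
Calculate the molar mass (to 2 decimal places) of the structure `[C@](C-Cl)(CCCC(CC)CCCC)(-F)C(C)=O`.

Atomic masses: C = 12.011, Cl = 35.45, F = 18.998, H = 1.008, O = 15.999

264.81

Molecular formula: C14H26ClFO.
M = 14×12.011 + 1×35.45 + 1×18.998 + 26×1.008 + 1×15.999 = 264.81 g/mol.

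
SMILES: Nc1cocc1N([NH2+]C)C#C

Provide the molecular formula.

C7H10N3O+

Heavy atoms from the SMILES: 7 C, 3 N, 1 O.
Implicit hydrogens by atom environment:
  2 × C (aromatic): 1 H each → 2
  2 × C (aromatic): no H
  1 × C: 3 H
  1 × C: 1 H
  1 × C: no H
  1 × N: 2 H
  1 × N (charge +1): 2 H
  1 × N: no H
  1 × O (aromatic): no H
  Total hydrogens = 10.
Net charge +1.
Molecular formula: C7H10N3O+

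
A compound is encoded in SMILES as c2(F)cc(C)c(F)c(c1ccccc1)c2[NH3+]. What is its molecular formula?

Heavy atoms from the SMILES: 13 C, 2 F, 1 N.
Implicit hydrogens by atom environment:
  6 × C (aromatic): 1 H each → 6
  6 × C (aromatic): no H
  2 × F: no H
  1 × C: 3 H
  1 × N (charge +1): 3 H
  Total hydrogens = 12.
Net charge +1.
Molecular formula: C13H12F2N+

C13H12F2N+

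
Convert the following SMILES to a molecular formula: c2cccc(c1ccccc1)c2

Heavy atoms from the SMILES: 12 C.
Implicit hydrogens by atom environment:
  10 × C (aromatic): 1 H each → 10
  2 × C (aromatic): no H
  Total hydrogens = 10.
Molecular formula: C12H10

C12H10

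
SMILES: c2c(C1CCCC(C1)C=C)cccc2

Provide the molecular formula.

C14H18

Heavy atoms from the SMILES: 14 C.
Implicit hydrogens by atom environment:
  5 × C: 2 H each → 10
  5 × C (aromatic): 1 H each → 5
  3 × C: 1 H each → 3
  1 × C (aromatic): no H
  Total hydrogens = 18.
Molecular formula: C14H18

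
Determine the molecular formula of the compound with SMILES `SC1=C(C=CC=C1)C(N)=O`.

C7H7NOS

Heavy atoms from the SMILES: 7 C, 1 N, 1 O, 1 S.
Implicit hydrogens by atom environment:
  4 × C (aromatic): 1 H each → 4
  2 × C (aromatic): no H
  1 × C: no H
  1 × N: 2 H
  1 × O: no H
  1 × S: 1 H
  Total hydrogens = 7.
Molecular formula: C7H7NOS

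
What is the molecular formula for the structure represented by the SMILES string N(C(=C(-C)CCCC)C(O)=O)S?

C8H15NO2S

Heavy atoms from the SMILES: 8 C, 1 N, 2 O, 1 S.
Implicit hydrogens by atom environment:
  3 × C: 2 H each → 6
  3 × C: no H
  2 × C: 3 H each → 6
  1 × N: 1 H
  1 × O: 1 H
  1 × O: no H
  1 × S: 1 H
  Total hydrogens = 15.
Molecular formula: C8H15NO2S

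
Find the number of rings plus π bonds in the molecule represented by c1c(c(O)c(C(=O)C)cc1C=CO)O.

6

Molecular formula from the SMILES: C10H10O4.
DoU = (2C + 2 + N − H − X)/2 = (2·10 + 2 + 0 − 10 − 0)/2 = 12/2 = 6.
(Structurally: 1 ring(s) + 5 π bond(s) = 6.)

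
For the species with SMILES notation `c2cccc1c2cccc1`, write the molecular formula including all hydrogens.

C10H8

Heavy atoms from the SMILES: 10 C.
Implicit hydrogens by atom environment:
  8 × C (aromatic): 1 H each → 8
  2 × C (aromatic): no H
  Total hydrogens = 8.
Molecular formula: C10H8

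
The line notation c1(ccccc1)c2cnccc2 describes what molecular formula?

Heavy atoms from the SMILES: 11 C, 1 N.
Implicit hydrogens by atom environment:
  9 × C (aromatic): 1 H each → 9
  2 × C (aromatic): no H
  1 × N (aromatic): no H
  Total hydrogens = 9.
Molecular formula: C11H9N

C11H9N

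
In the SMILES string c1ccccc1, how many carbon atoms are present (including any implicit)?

6

The symbol for carbon appears 6 times in the SMILES. Lowercase c denotes aromatic carbon and counts toward C.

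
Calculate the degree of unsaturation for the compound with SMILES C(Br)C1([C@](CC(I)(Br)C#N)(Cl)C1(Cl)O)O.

Molecular formula from the SMILES: C7H6Br2Cl2INO2.
DoU = (2C + 2 + N − H − X)/2 = (2·7 + 2 + 1 − 6 − 5)/2 = 6/2 = 3.
(Structurally: 1 ring(s) + 2 π bond(s) = 3.)

3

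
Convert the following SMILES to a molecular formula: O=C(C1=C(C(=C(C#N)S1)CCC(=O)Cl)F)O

Heavy atoms from the SMILES: 9 C, 1 Cl, 1 F, 1 N, 3 O, 1 S.
Implicit hydrogens by atom environment:
  4 × C (aromatic): no H
  3 × C: no H
  2 × C: 2 H each → 4
  2 × O: no H
  1 × Cl: no H
  1 × F: no H
  1 × N: no H
  1 × O: 1 H
  1 × S (aromatic): no H
  Total hydrogens = 5.
Molecular formula: C9H5ClFNO3S

C9H5ClFNO3S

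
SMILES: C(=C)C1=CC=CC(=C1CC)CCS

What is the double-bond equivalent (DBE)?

5

Molecular formula from the SMILES: C12H16S.
DoU = (2C + 2 + N − H − X)/2 = (2·12 + 2 + 0 − 16 − 0)/2 = 10/2 = 5.
(Structurally: 1 ring(s) + 4 π bond(s) = 5.)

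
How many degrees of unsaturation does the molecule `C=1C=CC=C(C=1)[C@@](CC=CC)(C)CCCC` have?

5

Molecular formula from the SMILES: C16H24.
DoU = (2C + 2 + N − H − X)/2 = (2·16 + 2 + 0 − 24 − 0)/2 = 10/2 = 5.
(Structurally: 1 ring(s) + 4 π bond(s) = 5.)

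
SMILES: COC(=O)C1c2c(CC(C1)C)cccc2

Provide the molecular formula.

Heavy atoms from the SMILES: 13 C, 2 O.
Implicit hydrogens by atom environment:
  4 × C (aromatic): 1 H each → 4
  2 × C: 3 H each → 6
  2 × C: 2 H each → 4
  2 × C: 1 H each → 2
  2 × C (aromatic): no H
  2 × O: no H
  1 × C: no H
  Total hydrogens = 16.
Molecular formula: C13H16O2

C13H16O2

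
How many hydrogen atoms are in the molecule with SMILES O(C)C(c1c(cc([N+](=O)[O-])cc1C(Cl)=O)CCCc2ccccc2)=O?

16

Hydrogens are implicit in SMILES; fill each atom to its normal valence:
  7 × C (aromatic): 1 H each → 7
  5 × C (aromatic): no H
  4 × O: no H
  3 × C: 2 H each → 6
  2 × C: no H
  1 × C: 3 H
  1 × Cl: no H
  1 × N (charge +1): no H
  1 × O (charge -1): no H
  Total hydrogens = 16.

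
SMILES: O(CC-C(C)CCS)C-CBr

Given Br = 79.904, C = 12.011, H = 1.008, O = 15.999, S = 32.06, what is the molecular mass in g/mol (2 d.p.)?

Molecular formula: C8H17BrOS.
M = 1×79.904 + 8×12.011 + 17×1.008 + 1×15.999 + 1×32.06 = 241.19 g/mol.

241.19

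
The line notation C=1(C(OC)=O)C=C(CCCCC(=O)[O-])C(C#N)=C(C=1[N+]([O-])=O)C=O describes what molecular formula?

Heavy atoms from the SMILES: 15 C, 2 N, 7 O.
Implicit hydrogens by atom environment:
  5 × C (aromatic): no H
  5 × O: no H
  4 × C: 2 H each → 8
  3 × C: no H
  2 × O (charge -1): no H
  1 × C: 3 H
  1 × C (aromatic): 1 H
  1 × C: 1 H
  1 × N (charge +1): no H
  1 × N: no H
  Total hydrogens = 13.
Net charge -1.
Molecular formula: C15H13N2O7-

C15H13N2O7-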